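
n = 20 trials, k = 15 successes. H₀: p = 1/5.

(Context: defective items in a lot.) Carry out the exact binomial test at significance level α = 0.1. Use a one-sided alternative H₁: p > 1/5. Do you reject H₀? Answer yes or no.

Exact binomial: n=20, k=15, p₀=1/5=0.2000
P(X≥15) from Σ C(n,i)·p₀^i·(1−p₀)^(n−i)
p-value (one-sided, H₁ greater) = 0.00000
At α=0.1: p < α → reject H₀

reject H₀: yes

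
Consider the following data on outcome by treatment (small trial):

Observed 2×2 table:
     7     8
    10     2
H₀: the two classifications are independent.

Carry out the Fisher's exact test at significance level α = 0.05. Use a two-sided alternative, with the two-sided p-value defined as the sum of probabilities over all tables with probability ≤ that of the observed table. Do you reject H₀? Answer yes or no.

reject H₀: no

Margins: r₁=15, r₂=12, c₁=17, c₂=10, n=27
p_obs = C(15,7)·C(12,10)/C(27,17); sum pmf over tables with pmf ≤ p_obs
p-value (two-sided) = 0.10709
At α=0.05: p ≥ α → fail to reject H₀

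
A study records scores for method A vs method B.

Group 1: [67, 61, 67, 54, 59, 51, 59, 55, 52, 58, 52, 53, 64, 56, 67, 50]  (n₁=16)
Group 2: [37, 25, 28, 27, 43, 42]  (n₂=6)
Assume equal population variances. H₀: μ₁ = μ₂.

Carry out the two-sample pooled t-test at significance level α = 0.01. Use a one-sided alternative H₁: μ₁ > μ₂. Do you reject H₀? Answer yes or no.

x̄₁=57.812, s₁=5.935, n₁=16
x̄₂=33.667, s₂=7.992, n₂=6
s_p² = [15·5.935² + 5·7.992²]/20 = 42.3885
SE = √(s_p²·(1/16+1/6)) = 3.1167
t = (57.812−33.667)/3.1167 = 7.7472
df = 20
p-value (one-sided, H₁ greater) = 0.00000
At α=0.01: p < α → reject H₀

reject H₀: yes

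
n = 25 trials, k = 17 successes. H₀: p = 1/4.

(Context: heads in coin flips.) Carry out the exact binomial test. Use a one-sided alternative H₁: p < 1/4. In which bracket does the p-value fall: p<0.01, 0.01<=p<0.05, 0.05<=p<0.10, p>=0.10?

p-value bracket: p>=0.10

Exact binomial: n=25, k=17, p₀=1/4=0.2500
P(X≤17) from Σ C(n,i)·p₀^i·(1−p₀)^(n−i)
p-value (one-sided, H₁ less) = 1.00000
→ bracket: p>=0.10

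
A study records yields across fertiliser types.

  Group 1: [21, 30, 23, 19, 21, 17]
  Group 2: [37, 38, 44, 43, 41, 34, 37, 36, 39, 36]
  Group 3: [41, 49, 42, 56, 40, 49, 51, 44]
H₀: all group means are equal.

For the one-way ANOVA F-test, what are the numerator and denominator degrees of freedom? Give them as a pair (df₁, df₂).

k = 3 groups, N = 24 total
df = (k−1, N−k) = (3−1, 24−3) = (2, 21)

degrees of freedom = [2, 21]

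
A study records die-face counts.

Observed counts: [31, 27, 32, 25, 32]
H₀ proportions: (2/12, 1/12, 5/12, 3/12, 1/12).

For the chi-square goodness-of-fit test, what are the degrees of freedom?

degrees of freedom = 4

df = k − 1 = 5 − 1 = 4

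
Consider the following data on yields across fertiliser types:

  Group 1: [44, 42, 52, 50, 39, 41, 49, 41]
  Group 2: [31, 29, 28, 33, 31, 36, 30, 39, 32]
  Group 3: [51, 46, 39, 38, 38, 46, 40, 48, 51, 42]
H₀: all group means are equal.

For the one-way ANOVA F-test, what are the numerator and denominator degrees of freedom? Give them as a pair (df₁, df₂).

k = 3 groups, N = 27 total
df = (k−1, N−k) = (3−1, 27−3) = (2, 24)

degrees of freedom = [2, 24]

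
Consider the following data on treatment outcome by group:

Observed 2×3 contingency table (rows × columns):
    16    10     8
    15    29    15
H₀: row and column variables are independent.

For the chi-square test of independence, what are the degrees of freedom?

df = (r−1)(c−1) = (2−1)·(3−1) = 2

degrees of freedom = 2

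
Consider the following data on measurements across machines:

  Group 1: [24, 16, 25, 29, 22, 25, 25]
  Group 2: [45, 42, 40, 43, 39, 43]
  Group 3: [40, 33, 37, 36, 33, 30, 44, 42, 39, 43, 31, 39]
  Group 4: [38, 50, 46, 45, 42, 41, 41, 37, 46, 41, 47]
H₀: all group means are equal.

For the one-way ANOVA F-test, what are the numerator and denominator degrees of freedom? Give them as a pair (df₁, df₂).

k = 4 groups, N = 36 total
df = (k−1, N−k) = (4−1, 36−4) = (3, 32)

degrees of freedom = [3, 32]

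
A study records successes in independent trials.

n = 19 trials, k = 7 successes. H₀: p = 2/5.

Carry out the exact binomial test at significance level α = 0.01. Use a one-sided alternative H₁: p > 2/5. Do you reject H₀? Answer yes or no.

Exact binomial: n=19, k=7, p₀=2/5=0.4000
P(X≥7) from Σ C(n,i)·p₀^i·(1−p₀)^(n−i)
p-value (one-sided, H₁ greater) = 0.69193
At α=0.01: p ≥ α → fail to reject H₀

reject H₀: no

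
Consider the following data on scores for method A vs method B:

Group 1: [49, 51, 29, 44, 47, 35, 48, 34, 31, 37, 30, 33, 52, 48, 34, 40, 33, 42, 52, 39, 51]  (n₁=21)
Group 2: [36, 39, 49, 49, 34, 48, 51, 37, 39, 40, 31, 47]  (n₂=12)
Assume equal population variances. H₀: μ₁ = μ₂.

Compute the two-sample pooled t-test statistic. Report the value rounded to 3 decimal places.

test statistic = -0.276

x̄₁=40.905, s₁=8.055, n₁=21
x̄₂=41.667, s₂=6.787, n₂=12
s_p² = [20·8.055² + 11·6.787²]/31 = 58.2089
SE = √(s_p²·(1/21+1/12)) = 2.7609
t = (40.905−41.667)/2.7609 = -0.2760
df = 31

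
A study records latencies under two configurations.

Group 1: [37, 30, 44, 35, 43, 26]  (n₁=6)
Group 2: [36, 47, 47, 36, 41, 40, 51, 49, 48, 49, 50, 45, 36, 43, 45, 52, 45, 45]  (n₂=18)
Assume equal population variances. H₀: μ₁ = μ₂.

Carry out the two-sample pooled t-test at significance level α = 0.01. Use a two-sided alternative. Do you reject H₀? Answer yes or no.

reject H₀: yes

x̄₁=35.833, s₁=7.083, n₁=6
x̄₂=44.722, s₂=5.120, n₂=18
s_p² = [5·7.083² + 17·5.120²]/22 = 31.6566
SE = √(s_p²·(1/6+1/18)) = 2.6523
t = (35.833−44.722)/2.6523 = -3.3514
df = 22
p-value (two-sided) = 0.00289
At α=0.01: p < α → reject H₀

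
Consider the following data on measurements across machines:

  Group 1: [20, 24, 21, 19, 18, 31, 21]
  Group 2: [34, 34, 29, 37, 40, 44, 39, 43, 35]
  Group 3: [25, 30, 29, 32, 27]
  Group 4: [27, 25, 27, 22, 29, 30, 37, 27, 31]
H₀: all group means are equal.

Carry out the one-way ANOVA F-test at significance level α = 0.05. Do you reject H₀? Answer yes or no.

Group means [22.00, 37.22, 28.60, 28.33], grand mean 29.567
SSB = Σnᵢ(x̄ᵢ−x̄)² = 946.611; SSW = ΣΣ(x−x̄ᵢ)² = 470.756
MSB = 946.611/3 = 315.5370; MSW = 470.756/26 = 18.1060
F = MSB/MSW = 17.4272
df = (3, 26)
p-value (upper-tail) = 0.00000
At α=0.05: p < α → reject H₀

reject H₀: yes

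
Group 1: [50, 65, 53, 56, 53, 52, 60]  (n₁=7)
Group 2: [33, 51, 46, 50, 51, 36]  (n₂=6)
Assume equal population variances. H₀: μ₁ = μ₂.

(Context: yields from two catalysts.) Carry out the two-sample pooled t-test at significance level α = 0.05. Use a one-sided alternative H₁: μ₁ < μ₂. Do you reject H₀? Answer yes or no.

reject H₀: no

x̄₁=55.571, s₁=5.255, n₁=7
x̄₂=44.500, s₂=8.019, n₂=6
s_p² = [6·5.255² + 5·8.019²]/11 = 44.2922
SE = √(s_p²·(1/7+1/6)) = 3.7026
t = (55.571−44.500)/3.7026 = 2.9901
df = 11
p-value (one-sided, H₁ less) = 0.99385
At α=0.05: p ≥ α → fail to reject H₀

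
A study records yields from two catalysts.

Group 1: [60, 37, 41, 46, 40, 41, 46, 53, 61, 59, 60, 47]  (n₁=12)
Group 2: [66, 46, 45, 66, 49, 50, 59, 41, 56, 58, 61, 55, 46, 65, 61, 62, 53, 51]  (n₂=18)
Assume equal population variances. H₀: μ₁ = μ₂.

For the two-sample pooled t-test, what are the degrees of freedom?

df = n₁ + n₂ − 2 = 12 + 18 − 2 = 28

degrees of freedom = 28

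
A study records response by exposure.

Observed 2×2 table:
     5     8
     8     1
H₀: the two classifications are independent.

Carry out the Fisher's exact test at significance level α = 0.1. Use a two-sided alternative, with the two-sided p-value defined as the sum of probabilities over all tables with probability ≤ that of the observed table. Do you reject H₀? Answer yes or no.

Margins: r₁=13, r₂=9, c₁=13, c₂=9, n=22
p_obs = C(13,5)·C(9,8)/C(22,13); sum pmf over tables with pmf ≤ p_obs
p-value (two-sided) = 0.03061
At α=0.1: p < α → reject H₀

reject H₀: yes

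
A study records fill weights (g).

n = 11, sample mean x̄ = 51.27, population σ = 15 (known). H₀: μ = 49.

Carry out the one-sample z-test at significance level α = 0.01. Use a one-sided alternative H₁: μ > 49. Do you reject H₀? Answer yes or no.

SE = σ/√n = 15/√11 = 4.5227
z = (x̄−μ₀)/SE = (51.27−49)/4.5227 = 0.5019
p-value (one-sided, H₁ greater) = 0.30786
At α=0.01: p ≥ α → fail to reject H₀

reject H₀: no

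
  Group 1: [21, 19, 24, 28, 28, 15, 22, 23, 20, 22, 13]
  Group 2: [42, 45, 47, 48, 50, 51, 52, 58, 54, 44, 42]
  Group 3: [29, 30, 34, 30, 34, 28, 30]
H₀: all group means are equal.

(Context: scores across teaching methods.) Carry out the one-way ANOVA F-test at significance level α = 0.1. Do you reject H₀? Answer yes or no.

reject H₀: yes

Group means [21.36, 48.45, 30.71], grand mean 33.897
SSB = Σnᵢ(x̄ᵢ−x̄)² = 4129.988; SSW = ΣΣ(x−x̄ᵢ)² = 510.701
MSB = 4129.988/2 = 2064.9942; MSW = 510.701/26 = 19.6424
F = MSB/MSW = 105.1296
df = (2, 26)
p-value (upper-tail) = 0.00000
At α=0.1: p < α → reject H₀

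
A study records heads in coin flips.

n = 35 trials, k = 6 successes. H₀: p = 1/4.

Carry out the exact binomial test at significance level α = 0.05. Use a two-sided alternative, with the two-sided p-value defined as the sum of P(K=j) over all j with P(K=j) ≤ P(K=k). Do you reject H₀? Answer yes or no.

reject H₀: no

Exact binomial: n=35, k=6, p₀=1/4=0.2500
P(X=j) = C(n,j)·p₀^j·(1−p₀)^(n−j); p = Σ P(X=j) over j with P(X=j) ≤ P(X=6)
p-value (two-sided) = 0.33409
At α=0.05: p ≥ α → fail to reject H₀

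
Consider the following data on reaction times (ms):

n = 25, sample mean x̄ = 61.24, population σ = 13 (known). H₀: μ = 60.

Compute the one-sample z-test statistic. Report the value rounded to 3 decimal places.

test statistic = 0.477

SE = σ/√n = 13/√25 = 2.6000
z = (x̄−μ₀)/SE = (61.24−60)/2.6000 = 0.4769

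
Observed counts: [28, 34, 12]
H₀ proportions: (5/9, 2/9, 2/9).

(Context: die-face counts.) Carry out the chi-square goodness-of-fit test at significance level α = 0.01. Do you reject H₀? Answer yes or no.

reject H₀: yes

n = 74; E_i = n·p_i = [41.11, 16.44, 16.44]
χ² = (28−41.11)²/41.11 + (34−16.44)²/16.44 + (12−16.44)²/16.44 = 24.1243
df = 2
p-value (upper-tail) = 0.00001
At α=0.01: p < α → reject H₀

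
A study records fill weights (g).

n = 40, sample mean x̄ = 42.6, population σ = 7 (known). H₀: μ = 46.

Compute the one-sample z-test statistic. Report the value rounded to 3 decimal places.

SE = σ/√n = 7/√40 = 1.1068
z = (x̄−μ₀)/SE = (42.6−46)/1.1068 = -3.0719

test statistic = -3.072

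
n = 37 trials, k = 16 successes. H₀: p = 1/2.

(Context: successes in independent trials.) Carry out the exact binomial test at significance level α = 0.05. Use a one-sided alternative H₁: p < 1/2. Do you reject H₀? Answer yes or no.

Exact binomial: n=37, k=16, p₀=1/2=0.5000
P(X≤16) from Σ C(n,i)·p₀^i·(1−p₀)^(n−i)
p-value (one-sided, H₁ less) = 0.25569
At α=0.05: p ≥ α → fail to reject H₀

reject H₀: no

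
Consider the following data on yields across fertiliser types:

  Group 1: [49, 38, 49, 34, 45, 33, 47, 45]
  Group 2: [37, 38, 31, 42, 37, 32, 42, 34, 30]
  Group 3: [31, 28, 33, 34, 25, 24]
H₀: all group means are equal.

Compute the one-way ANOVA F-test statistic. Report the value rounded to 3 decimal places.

test statistic = 11.250

Group means [42.50, 35.89, 29.17], grand mean 36.435
SSB = Σnᵢ(x̄ᵢ−x̄)² = 613.930; SSW = ΣΣ(x−x̄ᵢ)² = 545.722
MSB = 613.930/2 = 306.9650; MSW = 545.722/20 = 27.2861
F = MSB/MSW = 11.2499
df = (2, 20)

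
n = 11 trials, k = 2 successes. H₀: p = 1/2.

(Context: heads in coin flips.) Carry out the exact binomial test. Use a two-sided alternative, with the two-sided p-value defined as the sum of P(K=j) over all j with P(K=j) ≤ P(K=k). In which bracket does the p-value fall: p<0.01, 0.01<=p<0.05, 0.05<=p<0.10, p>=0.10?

p-value bracket: 0.05<=p<0.10

Exact binomial: n=11, k=2, p₀=1/2=0.5000
P(X=j) = C(n,j)·p₀^j·(1−p₀)^(n−j); p = Σ P(X=j) over j with P(X=j) ≤ P(X=2)
p-value (two-sided) = 0.06543
→ bracket: 0.05<=p<0.10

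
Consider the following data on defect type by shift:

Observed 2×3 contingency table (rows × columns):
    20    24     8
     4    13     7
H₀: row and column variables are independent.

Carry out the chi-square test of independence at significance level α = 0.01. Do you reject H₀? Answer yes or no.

reject H₀: no

Row totals [52, 24], col totals [24, 37, 15], n=76
χ² = (20−16.42)²/16.42 + (24−25.32)²/25.32 + (8−10.26)²/10.26 + (4−7.58)²/7.58 + (13−11.68)²/11.68 + (7−4.74)²/4.74 = 4.2670
df = 2
p-value (upper-tail) = 0.11842
At α=0.01: p ≥ α → fail to reject H₀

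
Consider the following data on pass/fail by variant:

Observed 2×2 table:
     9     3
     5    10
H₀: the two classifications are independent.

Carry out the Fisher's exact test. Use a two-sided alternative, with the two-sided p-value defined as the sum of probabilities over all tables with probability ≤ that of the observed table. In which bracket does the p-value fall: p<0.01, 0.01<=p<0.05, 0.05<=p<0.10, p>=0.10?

p-value bracket: 0.05<=p<0.10

Margins: r₁=12, r₂=15, c₁=14, c₂=13, n=27
p_obs = C(12,9)·C(15,5)/C(27,14); sum pmf over tables with pmf ≤ p_obs
p-value (two-sided) = 0.05424
→ bracket: 0.05<=p<0.10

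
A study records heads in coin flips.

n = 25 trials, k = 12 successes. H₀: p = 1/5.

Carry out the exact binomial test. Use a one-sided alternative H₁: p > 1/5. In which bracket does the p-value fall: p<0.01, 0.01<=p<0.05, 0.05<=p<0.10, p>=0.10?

p-value bracket: p<0.01

Exact binomial: n=25, k=12, p₀=1/5=0.2000
P(X≥12) from Σ C(n,i)·p₀^i·(1−p₀)^(n−i)
p-value (one-sided, H₁ greater) = 0.00154
→ bracket: p<0.01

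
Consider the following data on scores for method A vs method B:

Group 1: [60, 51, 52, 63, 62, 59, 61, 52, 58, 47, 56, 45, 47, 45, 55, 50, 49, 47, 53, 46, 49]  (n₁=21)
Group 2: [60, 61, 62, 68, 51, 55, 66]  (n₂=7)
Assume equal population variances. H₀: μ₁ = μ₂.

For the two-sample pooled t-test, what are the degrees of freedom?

degrees of freedom = 26

df = n₁ + n₂ − 2 = 21 + 7 − 2 = 26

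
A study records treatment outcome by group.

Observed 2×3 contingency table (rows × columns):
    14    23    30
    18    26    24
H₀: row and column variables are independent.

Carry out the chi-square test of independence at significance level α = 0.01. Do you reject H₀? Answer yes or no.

reject H₀: no

Row totals [67, 68], col totals [32, 49, 54], n=135
χ² = (14−15.88)²/15.88 + (23−24.32)²/24.32 + (30−26.80)²/26.80 + (18−16.12)²/16.12 + (26−24.68)²/24.68 + (24−27.20)²/27.20 = 1.3430
df = 2
p-value (upper-tail) = 0.51094
At α=0.01: p ≥ α → fail to reject H₀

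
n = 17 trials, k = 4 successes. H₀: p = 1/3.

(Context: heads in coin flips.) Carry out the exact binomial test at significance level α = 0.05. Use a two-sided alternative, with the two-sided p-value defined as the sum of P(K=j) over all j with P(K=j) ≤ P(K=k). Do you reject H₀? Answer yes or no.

reject H₀: no

Exact binomial: n=17, k=4, p₀=1/3=0.3333
P(X=j) = C(n,j)·p₀^j·(1−p₀)^(n−j); p = Σ P(X=j) over j with P(X=j) ≤ P(X=4)
p-value (two-sided) = 0.45325
At α=0.05: p ≥ α → fail to reject H₀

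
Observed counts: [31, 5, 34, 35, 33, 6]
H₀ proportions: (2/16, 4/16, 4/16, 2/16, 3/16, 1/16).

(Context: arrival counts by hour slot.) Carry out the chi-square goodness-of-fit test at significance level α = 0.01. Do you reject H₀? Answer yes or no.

reject H₀: yes

n = 144; E_i = n·p_i = [18.00, 36.00, 36.00, 18.00, 27.00, 9.00]
χ² = (31−18.00)²/18.00 + (5−36.00)²/36.00 + (34−36.00)²/36.00 + (35−18.00)²/18.00 + (33−27.00)²/27.00 + (6−9.00)²/9.00 = 54.5833
df = 5
p-value (upper-tail) = 0.00000
At α=0.01: p < α → reject H₀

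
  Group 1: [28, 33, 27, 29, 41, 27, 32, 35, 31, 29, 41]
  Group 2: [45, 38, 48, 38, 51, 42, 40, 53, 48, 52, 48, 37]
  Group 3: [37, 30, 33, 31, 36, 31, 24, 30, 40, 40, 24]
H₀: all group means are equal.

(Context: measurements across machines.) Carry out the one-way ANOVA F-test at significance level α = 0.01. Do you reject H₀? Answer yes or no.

reject H₀: yes

Group means [32.09, 45.00, 32.36], grand mean 36.735
SSB = Σnᵢ(x̄ᵢ−x̄)² = 1267.163; SSW = ΣΣ(x−x̄ᵢ)² = 935.455
MSB = 1267.163/2 = 633.5816; MSW = 935.455/31 = 30.1760
F = MSB/MSW = 20.9962
df = (2, 31)
p-value (upper-tail) = 0.00000
At α=0.01: p < α → reject H₀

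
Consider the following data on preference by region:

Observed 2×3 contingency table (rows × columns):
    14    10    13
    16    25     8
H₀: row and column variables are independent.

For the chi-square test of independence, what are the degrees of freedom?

degrees of freedom = 2

df = (r−1)(c−1) = (2−1)·(3−1) = 2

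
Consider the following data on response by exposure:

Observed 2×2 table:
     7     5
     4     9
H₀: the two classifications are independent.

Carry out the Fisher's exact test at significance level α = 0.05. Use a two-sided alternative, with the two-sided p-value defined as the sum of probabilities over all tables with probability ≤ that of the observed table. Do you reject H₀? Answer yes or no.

reject H₀: no

Margins: r₁=12, r₂=13, c₁=11, c₂=14, n=25
p_obs = C(12,7)·C(13,4)/C(25,11); sum pmf over tables with pmf ≤ p_obs
p-value (two-sided) = 0.23774
At α=0.05: p ≥ α → fail to reject H₀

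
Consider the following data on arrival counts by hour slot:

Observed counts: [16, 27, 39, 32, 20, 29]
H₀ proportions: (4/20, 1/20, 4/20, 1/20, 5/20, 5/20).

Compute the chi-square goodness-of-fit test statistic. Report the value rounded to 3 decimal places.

n = 163; E_i = n·p_i = [32.60, 8.15, 32.60, 8.15, 40.75, 40.75]
χ² = (16−32.60)²/32.60 + (27−8.15)²/8.15 + (39−32.60)²/32.60 + (32−8.15)²/8.15 + (20−40.75)²/40.75 + (29−40.75)²/40.75 = 137.0552
df = 5

test statistic = 137.055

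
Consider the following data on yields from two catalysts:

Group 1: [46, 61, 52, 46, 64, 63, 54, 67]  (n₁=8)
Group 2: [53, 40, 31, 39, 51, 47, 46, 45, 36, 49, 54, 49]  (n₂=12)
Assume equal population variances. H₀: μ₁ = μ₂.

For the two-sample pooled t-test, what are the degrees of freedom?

degrees of freedom = 18

df = n₁ + n₂ − 2 = 8 + 12 − 2 = 18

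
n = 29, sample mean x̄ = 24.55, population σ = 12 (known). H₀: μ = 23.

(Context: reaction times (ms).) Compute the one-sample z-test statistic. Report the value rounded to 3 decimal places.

SE = σ/√n = 12/√29 = 2.2283
z = (x̄−μ₀)/SE = (24.55−23)/2.2283 = 0.6956

test statistic = 0.696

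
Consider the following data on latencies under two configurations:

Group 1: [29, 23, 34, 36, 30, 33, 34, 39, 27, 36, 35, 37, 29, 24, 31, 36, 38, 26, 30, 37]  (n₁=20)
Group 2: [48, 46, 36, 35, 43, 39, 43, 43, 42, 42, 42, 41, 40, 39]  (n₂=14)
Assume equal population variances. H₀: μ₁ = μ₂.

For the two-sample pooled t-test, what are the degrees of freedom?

degrees of freedom = 32

df = n₁ + n₂ − 2 = 20 + 14 − 2 = 32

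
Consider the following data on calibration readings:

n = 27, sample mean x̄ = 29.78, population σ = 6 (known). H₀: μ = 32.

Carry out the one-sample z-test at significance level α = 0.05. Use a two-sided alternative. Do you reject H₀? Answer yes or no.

reject H₀: no

SE = σ/√n = 6/√27 = 1.1547
z = (x̄−μ₀)/SE = (29.78−32)/1.1547 = -1.9226
p-value (two-sided) = 0.05453
At α=0.05: p ≥ α → fail to reject H₀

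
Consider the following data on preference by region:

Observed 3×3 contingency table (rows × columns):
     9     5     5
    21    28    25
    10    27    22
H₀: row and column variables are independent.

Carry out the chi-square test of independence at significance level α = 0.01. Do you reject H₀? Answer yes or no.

reject H₀: no

Row totals [19, 74, 59], col totals [40, 60, 52], n=152
χ² = (9−5.00)²/5.00 + (5−7.50)²/7.50 + (5−6.50)²/6.50 + (21−19.47)²/19.47 + (28−29.21)²/29.21 + (25−25.32)²/25.32 + (10−15.53)²/15.53 + (27−23.29)²/23.29 + (22−20.18)²/20.18 = 7.2747
df = 4
p-value (upper-tail) = 0.12206
At α=0.01: p ≥ α → fail to reject H₀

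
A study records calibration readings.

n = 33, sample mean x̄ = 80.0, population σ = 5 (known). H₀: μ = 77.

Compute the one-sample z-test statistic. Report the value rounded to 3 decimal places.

SE = σ/√n = 5/√33 = 0.8704
z = (x̄−μ₀)/SE = (80.0−77)/0.8704 = 3.4467

test statistic = 3.447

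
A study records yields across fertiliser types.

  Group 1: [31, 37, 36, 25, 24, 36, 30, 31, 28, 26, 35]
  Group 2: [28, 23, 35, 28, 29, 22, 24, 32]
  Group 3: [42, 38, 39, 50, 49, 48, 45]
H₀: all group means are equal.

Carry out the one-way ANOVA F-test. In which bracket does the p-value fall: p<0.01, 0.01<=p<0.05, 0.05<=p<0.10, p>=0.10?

p-value bracket: p<0.01

Group means [30.82, 27.62, 44.43], grand mean 33.500
SSB = Σnᵢ(x̄ᵢ−x̄)² = 1191.274; SSW = ΣΣ(x−x̄ᵢ)² = 505.226
MSB = 1191.274/2 = 595.6372; MSW = 505.226/23 = 21.9663
F = MSB/MSW = 27.1159
df = (2, 23)
p-value (upper-tail) = 0.00000
→ bracket: p<0.01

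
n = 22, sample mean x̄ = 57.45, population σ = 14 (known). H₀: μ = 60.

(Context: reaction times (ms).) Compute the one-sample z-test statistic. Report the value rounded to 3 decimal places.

SE = σ/√n = 14/√22 = 2.9848
z = (x̄−μ₀)/SE = (57.45−60)/2.9848 = -0.8543

test statistic = -0.854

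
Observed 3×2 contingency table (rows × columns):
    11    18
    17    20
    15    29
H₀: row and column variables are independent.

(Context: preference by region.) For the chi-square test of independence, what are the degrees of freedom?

degrees of freedom = 2

df = (r−1)(c−1) = (3−1)·(2−1) = 2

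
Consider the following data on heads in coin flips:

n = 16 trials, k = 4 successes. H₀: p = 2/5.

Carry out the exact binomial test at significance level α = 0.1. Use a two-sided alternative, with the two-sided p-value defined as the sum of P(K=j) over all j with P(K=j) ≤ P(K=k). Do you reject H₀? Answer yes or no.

reject H₀: no

Exact binomial: n=16, k=4, p₀=2/5=0.4000
P(X=j) = C(n,j)·p₀^j·(1−p₀)^(n−j); p = Σ P(X=j) over j with P(X=j) ≤ P(X=4)
p-value (two-sided) = 0.30884
At α=0.1: p ≥ α → fail to reject H₀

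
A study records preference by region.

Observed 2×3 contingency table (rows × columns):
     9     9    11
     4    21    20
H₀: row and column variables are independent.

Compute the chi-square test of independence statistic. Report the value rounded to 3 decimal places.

test statistic = 6.165

Row totals [29, 45], col totals [13, 30, 31], n=74
χ² = (9−5.09)²/5.09 + (9−11.76)²/11.76 + (11−12.15)²/12.15 + (4−7.91)²/7.91 + (21−18.24)²/18.24 + (20−18.85)²/18.85 = 6.1647
df = 2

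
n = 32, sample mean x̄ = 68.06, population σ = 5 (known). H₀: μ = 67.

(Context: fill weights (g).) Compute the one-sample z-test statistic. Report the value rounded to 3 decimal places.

test statistic = 1.199

SE = σ/√n = 5/√32 = 0.8839
z = (x̄−μ₀)/SE = (68.06−67)/0.8839 = 1.1993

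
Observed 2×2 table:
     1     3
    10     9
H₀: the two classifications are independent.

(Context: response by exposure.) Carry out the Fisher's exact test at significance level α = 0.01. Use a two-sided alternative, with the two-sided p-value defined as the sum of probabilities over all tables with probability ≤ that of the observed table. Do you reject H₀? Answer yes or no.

Margins: r₁=4, r₂=19, c₁=11, c₂=12, n=23
p_obs = C(4,1)·C(19,10)/C(23,11); sum pmf over tables with pmf ≤ p_obs
p-value (two-sided) = 0.59006
At α=0.01: p ≥ α → fail to reject H₀

reject H₀: no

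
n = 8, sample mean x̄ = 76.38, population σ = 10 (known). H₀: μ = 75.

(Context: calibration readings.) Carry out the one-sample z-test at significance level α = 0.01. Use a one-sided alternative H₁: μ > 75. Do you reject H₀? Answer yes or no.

SE = σ/√n = 10/√8 = 3.5355
z = (x̄−μ₀)/SE = (76.38−75)/3.5355 = 0.3903
p-value (one-sided, H₁ greater) = 0.34815
At α=0.01: p ≥ α → fail to reject H₀

reject H₀: no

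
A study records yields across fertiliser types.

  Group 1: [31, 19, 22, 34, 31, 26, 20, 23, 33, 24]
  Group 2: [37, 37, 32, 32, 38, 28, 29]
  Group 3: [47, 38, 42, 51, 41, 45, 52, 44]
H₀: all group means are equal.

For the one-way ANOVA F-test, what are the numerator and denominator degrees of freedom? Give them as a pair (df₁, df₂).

degrees of freedom = [2, 22]

k = 3 groups, N = 25 total
df = (k−1, N−k) = (3−1, 25−3) = (2, 22)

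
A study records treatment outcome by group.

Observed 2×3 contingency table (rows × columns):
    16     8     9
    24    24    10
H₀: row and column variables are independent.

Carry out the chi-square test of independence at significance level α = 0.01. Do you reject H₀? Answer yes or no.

Row totals [33, 58], col totals [40, 32, 19], n=91
χ² = (16−14.51)²/14.51 + (8−11.60)²/11.60 + (9−6.89)²/6.89 + (24−25.49)²/25.49 + (24−20.40)²/20.40 + (10−12.11)²/12.11 = 3.0118
df = 2
p-value (upper-tail) = 0.22182
At α=0.01: p ≥ α → fail to reject H₀

reject H₀: no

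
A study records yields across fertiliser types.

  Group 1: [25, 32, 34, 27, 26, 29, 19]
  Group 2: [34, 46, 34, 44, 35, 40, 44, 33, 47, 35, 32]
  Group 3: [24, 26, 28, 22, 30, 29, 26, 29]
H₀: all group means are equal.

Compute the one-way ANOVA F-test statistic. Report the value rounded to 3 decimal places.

Group means [27.43, 38.55, 26.75], grand mean 31.923
SSB = Σnᵢ(x̄ᵢ−x̄)² = 837.905; SSW = ΣΣ(x−x̄ᵢ)² = 527.942
MSB = 837.905/2 = 418.9523; MSW = 527.942/23 = 22.9540
F = MSB/MSW = 18.2518
df = (2, 23)

test statistic = 18.252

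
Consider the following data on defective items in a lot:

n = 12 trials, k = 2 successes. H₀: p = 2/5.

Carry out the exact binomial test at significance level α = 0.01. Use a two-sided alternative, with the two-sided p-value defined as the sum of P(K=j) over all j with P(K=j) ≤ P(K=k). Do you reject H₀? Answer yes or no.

reject H₀: no

Exact binomial: n=12, k=2, p₀=2/5=0.4000
P(X=j) = C(n,j)·p₀^j·(1−p₀)^(n−j); p = Σ P(X=j) over j with P(X=j) ≤ P(X=2)
p-value (two-sided) = 0.14075
At α=0.01: p ≥ α → fail to reject H₀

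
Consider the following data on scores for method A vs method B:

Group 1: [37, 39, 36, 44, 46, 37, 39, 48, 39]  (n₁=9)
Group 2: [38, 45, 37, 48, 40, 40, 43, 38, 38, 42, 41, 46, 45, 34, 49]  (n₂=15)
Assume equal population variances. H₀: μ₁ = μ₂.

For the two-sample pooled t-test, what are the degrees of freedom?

degrees of freedom = 22

df = n₁ + n₂ − 2 = 9 + 15 − 2 = 22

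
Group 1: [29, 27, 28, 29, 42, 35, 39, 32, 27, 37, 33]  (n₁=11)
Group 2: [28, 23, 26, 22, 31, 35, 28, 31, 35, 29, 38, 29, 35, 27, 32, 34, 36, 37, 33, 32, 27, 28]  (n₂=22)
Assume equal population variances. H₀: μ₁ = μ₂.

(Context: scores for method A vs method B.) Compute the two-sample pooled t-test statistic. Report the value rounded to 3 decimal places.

test statistic = 1.057

x̄₁=32.545, s₁=5.145, n₁=11
x̄₂=30.727, s₂=4.410, n₂=22
s_p² = [10·5.145² + 21·4.410²]/31 = 21.7126
SE = √(s_p²·(1/11+1/22)) = 1.7207
t = (32.545−30.727)/1.7207 = 1.0567
df = 31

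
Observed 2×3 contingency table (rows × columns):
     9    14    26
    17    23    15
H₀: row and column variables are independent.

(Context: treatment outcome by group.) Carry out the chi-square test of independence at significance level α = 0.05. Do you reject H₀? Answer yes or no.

Row totals [49, 55], col totals [26, 37, 41], n=104
χ² = (9−12.25)²/12.25 + (14−17.43)²/17.43 + (26−19.32)²/19.32 + (17−13.75)²/13.75 + (23−19.57)²/19.57 + (15−21.68)²/21.68 = 7.2800
df = 2
p-value (upper-tail) = 0.02625
At α=0.05: p < α → reject H₀

reject H₀: yes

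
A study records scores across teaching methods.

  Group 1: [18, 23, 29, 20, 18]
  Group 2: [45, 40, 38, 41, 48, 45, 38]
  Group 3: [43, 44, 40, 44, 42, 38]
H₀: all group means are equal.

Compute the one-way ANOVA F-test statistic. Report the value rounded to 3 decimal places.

Group means [21.60, 42.14, 41.83], grand mean 36.333
SSB = Σnᵢ(x̄ᵢ−x̄)² = 1503.110; SSW = ΣΣ(x−x̄ᵢ)² = 204.890
MSB = 1503.110/2 = 751.5548; MSW = 204.890/15 = 13.6594
F = MSB/MSW = 55.0212
df = (2, 15)

test statistic = 55.021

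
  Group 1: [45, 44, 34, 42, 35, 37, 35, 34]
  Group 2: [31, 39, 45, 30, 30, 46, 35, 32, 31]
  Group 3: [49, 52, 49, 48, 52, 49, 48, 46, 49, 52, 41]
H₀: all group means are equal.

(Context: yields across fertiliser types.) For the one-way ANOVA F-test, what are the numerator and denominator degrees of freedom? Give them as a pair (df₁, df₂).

k = 3 groups, N = 28 total
df = (k−1, N−k) = (3−1, 28−3) = (2, 25)

degrees of freedom = [2, 25]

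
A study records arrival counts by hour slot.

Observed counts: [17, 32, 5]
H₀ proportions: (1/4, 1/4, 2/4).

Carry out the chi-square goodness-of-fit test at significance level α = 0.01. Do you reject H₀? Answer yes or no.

reject H₀: yes

n = 54; E_i = n·p_i = [13.50, 13.50, 27.00]
χ² = (17−13.50)²/13.50 + (32−13.50)²/13.50 + (5−27.00)²/27.00 = 44.1852
df = 2
p-value (upper-tail) = 0.00000
At α=0.01: p < α → reject H₀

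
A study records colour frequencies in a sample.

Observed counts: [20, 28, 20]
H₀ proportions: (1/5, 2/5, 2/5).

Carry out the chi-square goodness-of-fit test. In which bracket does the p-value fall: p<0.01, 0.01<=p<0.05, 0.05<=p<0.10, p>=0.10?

p-value bracket: 0.05<=p<0.10

n = 68; E_i = n·p_i = [13.60, 27.20, 27.20]
χ² = (20−13.60)²/13.60 + (28−27.20)²/27.20 + (20−27.20)²/27.20 = 4.9412
df = 2
p-value (upper-tail) = 0.08454
→ bracket: 0.05<=p<0.10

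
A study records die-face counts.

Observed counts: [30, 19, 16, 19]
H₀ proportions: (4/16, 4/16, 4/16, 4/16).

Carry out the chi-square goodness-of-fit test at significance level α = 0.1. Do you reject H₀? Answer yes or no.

n = 84; E_i = n·p_i = [21.00, 21.00, 21.00, 21.00]
χ² = (30−21.00)²/21.00 + (19−21.00)²/21.00 + (16−21.00)²/21.00 + (19−21.00)²/21.00 = 5.4286
df = 3
p-value (upper-tail) = 0.14297
At α=0.1: p ≥ α → fail to reject H₀

reject H₀: no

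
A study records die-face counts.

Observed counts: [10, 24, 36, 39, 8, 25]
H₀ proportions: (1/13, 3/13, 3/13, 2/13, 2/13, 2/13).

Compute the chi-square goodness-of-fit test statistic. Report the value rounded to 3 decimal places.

n = 142; E_i = n·p_i = [10.92, 32.77, 32.77, 21.85, 21.85, 21.85]
χ² = (10−10.92)²/10.92 + (24−32.77)²/32.77 + (36−32.77)²/32.77 + (39−21.85)²/21.85 + (8−21.85)²/21.85 + (25−21.85)²/21.85 = 25.4437
df = 5

test statistic = 25.444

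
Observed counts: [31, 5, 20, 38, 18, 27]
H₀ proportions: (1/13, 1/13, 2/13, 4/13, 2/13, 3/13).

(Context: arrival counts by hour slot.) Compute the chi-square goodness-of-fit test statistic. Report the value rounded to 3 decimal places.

n = 139; E_i = n·p_i = [10.69, 10.69, 21.38, 42.77, 21.38, 32.08]
χ² = (31−10.69)²/10.69 + (5−10.69)²/10.69 + (20−21.38)²/21.38 + (38−42.77)²/42.77 + (18−21.38)²/21.38 + (27−32.08)²/32.08 = 43.5612
df = 5

test statistic = 43.561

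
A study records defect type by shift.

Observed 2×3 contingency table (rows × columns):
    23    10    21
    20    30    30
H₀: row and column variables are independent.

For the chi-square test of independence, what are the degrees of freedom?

df = (r−1)(c−1) = (2−1)·(3−1) = 2

degrees of freedom = 2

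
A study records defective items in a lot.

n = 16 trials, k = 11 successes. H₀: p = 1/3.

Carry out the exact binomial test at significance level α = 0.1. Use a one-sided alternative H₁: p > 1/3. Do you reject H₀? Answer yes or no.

Exact binomial: n=16, k=11, p₀=1/3=0.3333
P(X≥11) from Σ C(n,i)·p₀^i·(1−p₀)^(n−i)
p-value (one-sided, H₁ greater) = 0.00404
At α=0.1: p < α → reject H₀

reject H₀: yes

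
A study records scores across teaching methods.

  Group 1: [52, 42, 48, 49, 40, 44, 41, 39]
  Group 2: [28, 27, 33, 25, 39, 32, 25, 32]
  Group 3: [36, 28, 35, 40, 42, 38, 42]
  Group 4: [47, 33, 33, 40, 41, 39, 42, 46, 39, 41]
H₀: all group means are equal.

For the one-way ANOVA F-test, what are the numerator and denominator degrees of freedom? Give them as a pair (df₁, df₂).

degrees of freedom = [3, 29]

k = 4 groups, N = 33 total
df = (k−1, N−k) = (4−1, 33−4) = (3, 29)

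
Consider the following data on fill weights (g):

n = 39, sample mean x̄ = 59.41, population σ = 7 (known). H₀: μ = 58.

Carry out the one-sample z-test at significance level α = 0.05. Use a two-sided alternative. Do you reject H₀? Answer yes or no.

SE = σ/√n = 7/√39 = 1.1209
z = (x̄−μ₀)/SE = (59.41−58)/1.1209 = 1.2579
p-value (two-sided) = 0.20842
At α=0.05: p ≥ α → fail to reject H₀

reject H₀: no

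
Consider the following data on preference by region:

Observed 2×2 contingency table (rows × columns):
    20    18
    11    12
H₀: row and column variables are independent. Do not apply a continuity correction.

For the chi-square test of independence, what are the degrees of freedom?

degrees of freedom = 1

df = (r−1)(c−1) = (2−1)·(2−1) = 1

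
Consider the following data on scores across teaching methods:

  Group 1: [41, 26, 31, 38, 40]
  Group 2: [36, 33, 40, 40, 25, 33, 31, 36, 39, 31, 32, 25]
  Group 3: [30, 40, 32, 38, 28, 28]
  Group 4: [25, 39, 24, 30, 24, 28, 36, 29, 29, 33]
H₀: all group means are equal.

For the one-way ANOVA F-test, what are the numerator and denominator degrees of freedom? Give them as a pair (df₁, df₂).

degrees of freedom = [3, 29]

k = 4 groups, N = 33 total
df = (k−1, N−k) = (4−1, 33−4) = (3, 29)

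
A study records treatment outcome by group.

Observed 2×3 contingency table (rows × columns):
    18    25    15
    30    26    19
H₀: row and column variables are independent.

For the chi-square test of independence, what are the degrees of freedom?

df = (r−1)(c−1) = (2−1)·(3−1) = 2

degrees of freedom = 2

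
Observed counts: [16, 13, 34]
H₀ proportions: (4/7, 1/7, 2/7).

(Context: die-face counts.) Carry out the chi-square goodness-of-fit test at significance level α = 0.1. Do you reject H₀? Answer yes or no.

reject H₀: yes

n = 63; E_i = n·p_i = [36.00, 9.00, 18.00]
χ² = (16−36.00)²/36.00 + (13−9.00)²/9.00 + (34−18.00)²/18.00 = 27.1111
df = 2
p-value (upper-tail) = 0.00000
At α=0.1: p < α → reject H₀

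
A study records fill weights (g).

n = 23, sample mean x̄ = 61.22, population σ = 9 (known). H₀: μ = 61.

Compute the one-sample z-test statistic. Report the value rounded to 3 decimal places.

SE = σ/√n = 9/√23 = 1.8766
z = (x̄−μ₀)/SE = (61.22−61)/1.8766 = 0.1172

test statistic = 0.117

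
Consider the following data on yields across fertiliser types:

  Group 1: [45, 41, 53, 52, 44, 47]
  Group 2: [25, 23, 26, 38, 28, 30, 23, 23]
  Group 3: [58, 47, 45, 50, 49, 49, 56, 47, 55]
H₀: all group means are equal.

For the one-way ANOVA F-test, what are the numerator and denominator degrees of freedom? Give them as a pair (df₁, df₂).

k = 3 groups, N = 23 total
df = (k−1, N−k) = (3−1, 23−3) = (2, 20)

degrees of freedom = [2, 20]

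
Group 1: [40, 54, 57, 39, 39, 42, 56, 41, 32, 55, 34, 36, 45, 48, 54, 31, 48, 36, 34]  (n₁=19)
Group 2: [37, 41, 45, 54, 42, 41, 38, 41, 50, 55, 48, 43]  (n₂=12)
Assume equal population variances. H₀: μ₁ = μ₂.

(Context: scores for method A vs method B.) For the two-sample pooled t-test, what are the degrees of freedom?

df = n₁ + n₂ − 2 = 19 + 12 − 2 = 29

degrees of freedom = 29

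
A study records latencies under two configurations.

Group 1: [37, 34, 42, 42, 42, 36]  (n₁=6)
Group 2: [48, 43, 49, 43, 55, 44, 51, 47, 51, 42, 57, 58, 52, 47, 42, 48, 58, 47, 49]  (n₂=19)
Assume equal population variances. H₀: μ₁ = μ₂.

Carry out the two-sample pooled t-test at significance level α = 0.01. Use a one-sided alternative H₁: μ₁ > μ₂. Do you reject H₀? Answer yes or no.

reject H₀: no

x̄₁=38.833, s₁=3.601, n₁=6
x̄₂=49.000, s₂=5.207, n₂=19
s_p² = [5·3.601² + 18·5.207²]/23 = 24.0362
SE = √(s_p²·(1/6+1/19)) = 2.2959
t = (38.833−49.000)/2.2959 = -4.4282
df = 23
p-value (one-sided, H₁ greater) = 0.99990
At α=0.01: p ≥ α → fail to reject H₀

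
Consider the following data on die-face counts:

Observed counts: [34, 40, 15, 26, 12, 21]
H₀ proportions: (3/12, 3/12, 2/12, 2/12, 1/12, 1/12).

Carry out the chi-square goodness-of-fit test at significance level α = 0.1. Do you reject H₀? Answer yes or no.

reject H₀: yes

n = 148; E_i = n·p_i = [37.00, 37.00, 24.67, 24.67, 12.33, 12.33]
χ² = (34−37.00)²/37.00 + (40−37.00)²/37.00 + (15−24.67)²/24.67 + (26−24.67)²/24.67 + (12−12.33)²/12.33 + (21−12.33)²/12.33 = 10.4459
df = 5
p-value (upper-tail) = 0.06354
At α=0.1: p < α → reject H₀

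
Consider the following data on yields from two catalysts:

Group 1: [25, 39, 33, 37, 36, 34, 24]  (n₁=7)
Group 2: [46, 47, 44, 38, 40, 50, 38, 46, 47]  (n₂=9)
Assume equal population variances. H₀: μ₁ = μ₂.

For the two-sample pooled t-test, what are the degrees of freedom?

df = n₁ + n₂ − 2 = 7 + 9 − 2 = 14

degrees of freedom = 14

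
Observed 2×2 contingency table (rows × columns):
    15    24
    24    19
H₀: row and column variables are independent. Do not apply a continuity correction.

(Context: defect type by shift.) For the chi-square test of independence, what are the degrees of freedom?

df = (r−1)(c−1) = (2−1)·(2−1) = 1

degrees of freedom = 1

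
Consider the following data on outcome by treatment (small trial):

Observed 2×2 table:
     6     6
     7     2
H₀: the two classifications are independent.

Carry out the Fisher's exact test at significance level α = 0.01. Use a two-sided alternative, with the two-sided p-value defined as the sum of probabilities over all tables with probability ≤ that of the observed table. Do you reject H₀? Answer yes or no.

reject H₀: no

Margins: r₁=12, r₂=9, c₁=13, c₂=8, n=21
p_obs = C(12,6)·C(9,7)/C(21,13); sum pmf over tables with pmf ≤ p_obs
p-value (two-sided) = 0.36656
At α=0.01: p ≥ α → fail to reject H₀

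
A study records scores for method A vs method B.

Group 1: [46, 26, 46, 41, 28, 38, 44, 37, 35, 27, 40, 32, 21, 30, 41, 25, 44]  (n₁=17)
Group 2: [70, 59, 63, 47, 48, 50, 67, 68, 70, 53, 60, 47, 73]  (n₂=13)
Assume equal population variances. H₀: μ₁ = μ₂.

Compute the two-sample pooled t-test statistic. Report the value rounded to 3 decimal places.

test statistic = -7.503

x̄₁=35.353, s₁=8.046, n₁=17
x̄₂=59.615, s₂=9.666, n₂=13
s_p² = [16·8.046² + 12·9.666²]/28 = 77.0343
SE = √(s_p²·(1/17+1/13)) = 3.2338
t = (35.353−59.615)/3.2338 = -7.5029
df = 28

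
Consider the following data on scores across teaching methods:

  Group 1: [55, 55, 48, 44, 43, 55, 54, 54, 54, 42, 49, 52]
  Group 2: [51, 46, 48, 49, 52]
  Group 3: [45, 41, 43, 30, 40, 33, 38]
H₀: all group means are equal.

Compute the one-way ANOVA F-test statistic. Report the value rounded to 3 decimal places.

test statistic = 14.566

Group means [50.42, 49.20, 38.57], grand mean 46.708
SSB = Σnᵢ(x̄ᵢ−x̄)² = 659.527; SSW = ΣΣ(x−x̄ᵢ)² = 475.431
MSB = 659.527/2 = 329.7637; MSW = 475.431/21 = 22.6396
F = MSB/MSW = 14.5658
df = (2, 21)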